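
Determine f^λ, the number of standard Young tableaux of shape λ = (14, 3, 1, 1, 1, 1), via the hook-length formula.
# SYT of shape (14, 3, 1, 1, 1, 1) = 1101600

Hook-length formula: f^λ = n! / Π hook(c), product over all cells c of the Young diagram. For λ = (14, 3, 1, 1, 1, 1), n = 21 boxes. Hook lengths by row (left-to-right, top-to-bottom): [19, 14, 13, 11, 10, 9, 8, 7, 6, 5, 4, 3, 2, 1]; [7, 2, 1]; [4]; [3]; [2]; [1]. Product of hooks = 46378850918400. So f^λ = 21! / 46378850918400 = 51090942171709440000 / 46378850918400 = 1101600.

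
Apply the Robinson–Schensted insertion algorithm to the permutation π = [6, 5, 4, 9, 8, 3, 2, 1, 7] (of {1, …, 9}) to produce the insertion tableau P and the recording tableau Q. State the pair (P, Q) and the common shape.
P = [1, 7] / [2, 8] / [3, 9] / [4] / [5] / [6];  Q = [1, 4] / [2, 5] / [3, 9] / [6] / [7] / [8];  common shape = (2, 2, 2, 1, 1, 1)

Row-insert the values π_1, π_2, … into P one at a time, bumping the leftmost entry strictly greater than the inserted value down to the next row. The recording tableau Q records, in position (i, j), the step at which that cell was added to P.
  Insert 6 (step 1): P = [6];  Q = [1]
  Insert 5 (step 2): P = [5] / [6];  Q = [1] / [2]
  Insert 4 (step 3): P = [4] / [5] / [6];  Q = [1] / [2] / [3]
  Insert 9 (step 4): P = [4, 9] / [5] / [6];  Q = [1, 4] / [2] / [3]
  Insert 8 (step 5): P = [4, 8] / [5, 9] / [6];  Q = [1, 4] / [2, 5] / [3]
  Insert 3 (step 6): P = [3, 8] / [4, 9] / [5] / [6];  Q = [1, 4] / [2, 5] / [3] / [6]
  Insert 2 (step 7): P = [2, 8] / [3, 9] / [4] / [5] / [6];  Q = [1, 4] / [2, 5] / [3] / [6] / [7]
  Insert 1 (step 8): P = [1, 8] / [2, 9] / [3] / [4] / [5] / [6];  Q = [1, 4] / [2, 5] / [3] / [6] / [7] / [8]
  Insert 7 (step 9): P = [1, 7] / [2, 8] / [3, 9] / [4] / [5] / [6];  Q = [1, 4] / [2, 5] / [3, 9] / [6] / [7] / [8]
Final shape: (2, 2, 2, 1, 1, 1).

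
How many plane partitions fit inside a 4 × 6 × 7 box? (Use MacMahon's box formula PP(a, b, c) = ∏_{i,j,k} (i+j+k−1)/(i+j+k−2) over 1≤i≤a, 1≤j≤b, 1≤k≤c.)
PP(4, 6, 7) = 12544848030

Evaluate the triple product over i = 1..4, j = 1..6, k = 1..7. The factors are (2/1) · (3/2) · (4/3) · (5/4) · (6/5) · (7/6) · (8/7) · (3/2) · … (168 factors total). The numerators and denominators telescope so the product is an integer; carrying out the multiplication exactly gives PP(4, 6, 7) = 12544848030.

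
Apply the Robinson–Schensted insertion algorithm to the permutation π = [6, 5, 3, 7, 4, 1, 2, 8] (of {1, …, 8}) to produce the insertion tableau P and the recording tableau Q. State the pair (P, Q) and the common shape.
P = [1, 2, 8] / [3, 4] / [5, 7] / [6];  Q = [1, 4, 8] / [2, 5] / [3, 7] / [6];  common shape = (3, 2, 2, 1)

Row-insert the values π_1, π_2, … into P one at a time, bumping the leftmost entry strictly greater than the inserted value down to the next row. The recording tableau Q records, in position (i, j), the step at which that cell was added to P.
  Insert 6 (step 1): P = [6];  Q = [1]
  Insert 5 (step 2): P = [5] / [6];  Q = [1] / [2]
  Insert 3 (step 3): P = [3] / [5] / [6];  Q = [1] / [2] / [3]
  Insert 7 (step 4): P = [3, 7] / [5] / [6];  Q = [1, 4] / [2] / [3]
  Insert 4 (step 5): P = [3, 4] / [5, 7] / [6];  Q = [1, 4] / [2, 5] / [3]
  Insert 1 (step 6): P = [1, 4] / [3, 7] / [5] / [6];  Q = [1, 4] / [2, 5] / [3] / [6]
  Insert 2 (step 7): P = [1, 2] / [3, 4] / [5, 7] / [6];  Q = [1, 4] / [2, 5] / [3, 7] / [6]
  Insert 8 (step 8): P = [1, 2, 8] / [3, 4] / [5, 7] / [6];  Q = [1, 4, 8] / [2, 5] / [3, 7] / [6]
Final shape: (3, 2, 2, 1).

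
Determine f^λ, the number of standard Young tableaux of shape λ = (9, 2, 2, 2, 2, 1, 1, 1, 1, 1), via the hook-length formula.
# SYT of shape (9, 2, 2, 2, 2, 1, 1, 1, 1, 1) = 71131060

Hook-length formula: f^λ = n! / Π hook(c), product over all cells c of the Young diagram. For λ = (9, 2, 2, 2, 2, 1, 1, 1, 1, 1), n = 22 boxes. Hook lengths by row (left-to-right, top-to-bottom): [18, 12, 7, 6, 5, 4, 3, 2, 1]; [10, 4]; [9, 3]; [8, 2]; [7, 1]; [5]; [4]; [3]; [2]; [1]. Product of hooks = 15801827328000. So f^λ = 22! / 15801827328000 = 1124000727777607680000 / 15801827328000 = 71131060.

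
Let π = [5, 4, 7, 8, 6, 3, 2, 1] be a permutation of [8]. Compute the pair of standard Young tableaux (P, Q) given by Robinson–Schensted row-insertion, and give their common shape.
P = [1, 6, 8] / [2, 7] / [3] / [4] / [5];  Q = [1, 3, 4] / [2, 5] / [6] / [7] / [8];  common shape = (3, 2, 1, 1, 1)

Row-insert the values π_1, π_2, … into P one at a time, bumping the leftmost entry strictly greater than the inserted value down to the next row. The recording tableau Q records, in position (i, j), the step at which that cell was added to P.
  Insert 5 (step 1): P = [5];  Q = [1]
  Insert 4 (step 2): P = [4] / [5];  Q = [1] / [2]
  Insert 7 (step 3): P = [4, 7] / [5];  Q = [1, 3] / [2]
  Insert 8 (step 4): P = [4, 7, 8] / [5];  Q = [1, 3, 4] / [2]
  Insert 6 (step 5): P = [4, 6, 8] / [5, 7];  Q = [1, 3, 4] / [2, 5]
  Insert 3 (step 6): P = [3, 6, 8] / [4, 7] / [5];  Q = [1, 3, 4] / [2, 5] / [6]
  Insert 2 (step 7): P = [2, 6, 8] / [3, 7] / [4] / [5];  Q = [1, 3, 4] / [2, 5] / [6] / [7]
  Insert 1 (step 8): P = [1, 6, 8] / [2, 7] / [3] / [4] / [5];  Q = [1, 3, 4] / [2, 5] / [6] / [7] / [8]
Final shape: (3, 2, 1, 1, 1).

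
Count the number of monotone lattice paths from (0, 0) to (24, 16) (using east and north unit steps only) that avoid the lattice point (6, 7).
Number of paths = 54809509950

Total paths from (0, 0) to (24, 16): C(40, 24) = 62852101650. Paths through (6, 7): (paths (0, 0) → (6, 7)) × (paths (6, 7) → (24, 16)) = C(13, 6) · C(27, 18) = 1716 · 4686825 = 8042591700. Avoidance count = 62852101650 − 8042591700 = 54809509950.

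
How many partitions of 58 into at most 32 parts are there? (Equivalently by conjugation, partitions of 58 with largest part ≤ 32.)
p(58, parts ≤ 32) = 705924

Use the recurrence p(n, m) = p(n, m−1) + p(n−m, m): either the largest part is < m (count p(n, m−1)) or the largest part is exactly m (remove one copy of m, count p(n−m, m)). With p(0, ·) = 1 this gives p(58, parts ≤ 32) = 705924. (By conjugating Young diagrams, this also counts partitions of 58 into at most 32 parts.)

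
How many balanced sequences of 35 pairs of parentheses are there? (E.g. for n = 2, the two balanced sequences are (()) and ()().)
C_35 = 3116285494907301262

These balanced parentheses are counted by the Catalan number C_n = (1/(n + 1)) · C(2n, n). For n = 35: C_35 = (1/36) · C(70, 35) = 112186277816662845432/36 = 3116285494907301262.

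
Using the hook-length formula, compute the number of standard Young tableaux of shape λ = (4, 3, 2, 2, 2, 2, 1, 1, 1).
# SYT of shape (4, 3, 2, 2, 2, 2, 1, 1, 1) = 1531530

Hook-length formula: f^λ = n! / Π hook(c), product over all cells c of the Young diagram. For λ = (4, 3, 2, 2, 2, 2, 1, 1, 1), n = 18 boxes. Hook lengths by row (left-to-right, top-to-bottom): [12, 8, 3, 1]; [10, 6, 1]; [8, 4]; [7, 3]; [6, 2]; [5, 1]; [3]; [2]; [1]. Product of hooks = 4180377600. So f^λ = 18! / 4180377600 = 6402373705728000 / 4180377600 = 1531530.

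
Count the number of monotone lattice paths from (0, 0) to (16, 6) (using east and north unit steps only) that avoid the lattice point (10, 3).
Number of paths = 50589

Total paths from (0, 0) to (16, 6): C(22, 16) = 74613. Paths through (10, 3): (paths (0, 0) → (10, 3)) × (paths (10, 3) → (16, 6)) = C(13, 10) · C(9, 6) = 286 · 84 = 24024. Avoidance count = 74613 − 24024 = 50589.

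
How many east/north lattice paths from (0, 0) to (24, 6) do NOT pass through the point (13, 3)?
Number of paths = 389935

Total paths from (0, 0) to (24, 6): C(30, 24) = 593775. Paths through (13, 3): (paths (0, 0) → (13, 3)) × (paths (13, 3) → (24, 6)) = C(16, 13) · C(14, 11) = 560 · 364 = 203840. Avoidance count = 593775 − 203840 = 389935.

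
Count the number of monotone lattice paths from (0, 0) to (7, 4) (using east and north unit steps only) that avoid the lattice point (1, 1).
Number of paths = 162

Total paths from (0, 0) to (7, 4): C(11, 7) = 330. Paths through (1, 1): (paths (0, 0) → (1, 1)) × (paths (1, 1) → (7, 4)) = C(2, 1) · C(9, 6) = 2 · 84 = 168. Avoidance count = 330 − 168 = 162.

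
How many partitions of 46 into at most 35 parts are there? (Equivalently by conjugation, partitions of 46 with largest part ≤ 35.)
p(46, parts ≤ 35) = 105419

Use the recurrence p(n, m) = p(n, m−1) + p(n−m, m): either the largest part is < m (count p(n, m−1)) or the largest part is exactly m (remove one copy of m, count p(n−m, m)). With p(0, ·) = 1 this gives p(46, parts ≤ 35) = 105419. (By conjugating Young diagrams, this also counts partitions of 46 into at most 35 parts.)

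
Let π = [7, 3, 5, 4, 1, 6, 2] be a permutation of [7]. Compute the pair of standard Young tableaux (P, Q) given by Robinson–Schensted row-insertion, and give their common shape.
P = [1, 2, 6] / [3, 4] / [5] / [7];  Q = [1, 3, 6] / [2, 7] / [4] / [5];  common shape = (3, 2, 1, 1)

Row-insert the values π_1, π_2, … into P one at a time, bumping the leftmost entry strictly greater than the inserted value down to the next row. The recording tableau Q records, in position (i, j), the step at which that cell was added to P.
  Insert 7 (step 1): P = [7];  Q = [1]
  Insert 3 (step 2): P = [3] / [7];  Q = [1] / [2]
  Insert 5 (step 3): P = [3, 5] / [7];  Q = [1, 3] / [2]
  Insert 4 (step 4): P = [3, 4] / [5] / [7];  Q = [1, 3] / [2] / [4]
  Insert 1 (step 5): P = [1, 4] / [3] / [5] / [7];  Q = [1, 3] / [2] / [4] / [5]
  Insert 6 (step 6): P = [1, 4, 6] / [3] / [5] / [7];  Q = [1, 3, 6] / [2] / [4] / [5]
  Insert 2 (step 7): P = [1, 2, 6] / [3, 4] / [5] / [7];  Q = [1, 3, 6] / [2, 7] / [4] / [5]
Final shape: (3, 2, 1, 1).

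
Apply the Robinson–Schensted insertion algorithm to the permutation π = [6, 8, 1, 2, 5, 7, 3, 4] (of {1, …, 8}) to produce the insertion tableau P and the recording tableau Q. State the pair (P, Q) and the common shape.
P = [1, 2, 3, 4] / [5, 7] / [6, 8];  Q = [1, 2, 5, 6] / [3, 4] / [7, 8];  common shape = (4, 2, 2)

Row-insert the values π_1, π_2, … into P one at a time, bumping the leftmost entry strictly greater than the inserted value down to the next row. The recording tableau Q records, in position (i, j), the step at which that cell was added to P.
  Insert 6 (step 1): P = [6];  Q = [1]
  Insert 8 (step 2): P = [6, 8];  Q = [1, 2]
  Insert 1 (step 3): P = [1, 8] / [6];  Q = [1, 2] / [3]
  Insert 2 (step 4): P = [1, 2] / [6, 8];  Q = [1, 2] / [3, 4]
  Insert 5 (step 5): P = [1, 2, 5] / [6, 8];  Q = [1, 2, 5] / [3, 4]
  Insert 7 (step 6): P = [1, 2, 5, 7] / [6, 8];  Q = [1, 2, 5, 6] / [3, 4]
  Insert 3 (step 7): P = [1, 2, 3, 7] / [5, 8] / [6];  Q = [1, 2, 5, 6] / [3, 4] / [7]
  Insert 4 (step 8): P = [1, 2, 3, 4] / [5, 7] / [6, 8];  Q = [1, 2, 5, 6] / [3, 4] / [7, 8]
Final shape: (4, 2, 2).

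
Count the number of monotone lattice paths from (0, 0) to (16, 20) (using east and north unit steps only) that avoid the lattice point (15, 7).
Number of paths = 7305484494

Total paths from (0, 0) to (16, 20): C(36, 16) = 7307872110. Paths through (15, 7): (paths (0, 0) → (15, 7)) × (paths (15, 7) → (16, 20)) = C(22, 15) · C(14, 1) = 170544 · 14 = 2387616. Avoidance count = 7307872110 − 2387616 = 7305484494.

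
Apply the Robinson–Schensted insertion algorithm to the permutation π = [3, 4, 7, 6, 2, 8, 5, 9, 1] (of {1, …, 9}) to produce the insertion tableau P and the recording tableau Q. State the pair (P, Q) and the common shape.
P = [1, 4, 5, 8, 9] / [2, 6] / [3] / [7];  Q = [1, 2, 3, 6, 8] / [4, 7] / [5] / [9];  common shape = (5, 2, 1, 1)

Row-insert the values π_1, π_2, … into P one at a time, bumping the leftmost entry strictly greater than the inserted value down to the next row. The recording tableau Q records, in position (i, j), the step at which that cell was added to P.
  Insert 3 (step 1): P = [3];  Q = [1]
  Insert 4 (step 2): P = [3, 4];  Q = [1, 2]
  Insert 7 (step 3): P = [3, 4, 7];  Q = [1, 2, 3]
  Insert 6 (step 4): P = [3, 4, 6] / [7];  Q = [1, 2, 3] / [4]
  Insert 2 (step 5): P = [2, 4, 6] / [3] / [7];  Q = [1, 2, 3] / [4] / [5]
  Insert 8 (step 6): P = [2, 4, 6, 8] / [3] / [7];  Q = [1, 2, 3, 6] / [4] / [5]
  Insert 5 (step 7): P = [2, 4, 5, 8] / [3, 6] / [7];  Q = [1, 2, 3, 6] / [4, 7] / [5]
  Insert 9 (step 8): P = [2, 4, 5, 8, 9] / [3, 6] / [7];  Q = [1, 2, 3, 6, 8] / [4, 7] / [5]
  Insert 1 (step 9): P = [1, 4, 5, 8, 9] / [2, 6] / [3] / [7];  Q = [1, 2, 3, 6, 8] / [4, 7] / [5] / [9]
Final shape: (5, 2, 1, 1).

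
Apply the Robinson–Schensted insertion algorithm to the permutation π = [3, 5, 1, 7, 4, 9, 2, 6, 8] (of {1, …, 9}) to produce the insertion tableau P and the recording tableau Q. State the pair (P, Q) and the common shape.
P = [1, 2, 6, 8] / [3, 4, 7, 9] / [5];  Q = [1, 2, 4, 6] / [3, 5, 8, 9] / [7];  common shape = (4, 4, 1)

Row-insert the values π_1, π_2, … into P one at a time, bumping the leftmost entry strictly greater than the inserted value down to the next row. The recording tableau Q records, in position (i, j), the step at which that cell was added to P.
  Insert 3 (step 1): P = [3];  Q = [1]
  Insert 5 (step 2): P = [3, 5];  Q = [1, 2]
  Insert 1 (step 3): P = [1, 5] / [3];  Q = [1, 2] / [3]
  Insert 7 (step 4): P = [1, 5, 7] / [3];  Q = [1, 2, 4] / [3]
  Insert 4 (step 5): P = [1, 4, 7] / [3, 5];  Q = [1, 2, 4] / [3, 5]
  Insert 9 (step 6): P = [1, 4, 7, 9] / [3, 5];  Q = [1, 2, 4, 6] / [3, 5]
  Insert 2 (step 7): P = [1, 2, 7, 9] / [3, 4] / [5];  Q = [1, 2, 4, 6] / [3, 5] / [7]
  Insert 6 (step 8): P = [1, 2, 6, 9] / [3, 4, 7] / [5];  Q = [1, 2, 4, 6] / [3, 5, 8] / [7]
  Insert 8 (step 9): P = [1, 2, 6, 8] / [3, 4, 7, 9] / [5];  Q = [1, 2, 4, 6] / [3, 5, 8, 9] / [7]
Final shape: (4, 4, 1).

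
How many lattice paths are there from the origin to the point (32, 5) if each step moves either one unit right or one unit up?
Number of paths = 435897

A monotone lattice path from (0, 0) to (32, 5) consists of 32 east steps and 5 north steps in some order, so it is determined by which 32 of the 37 steps are east. The count is C(37, 32) = 435897.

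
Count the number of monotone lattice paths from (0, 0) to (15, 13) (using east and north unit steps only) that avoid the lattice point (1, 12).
Number of paths = 37441965

Total paths from (0, 0) to (15, 13): C(28, 15) = 37442160. Paths through (1, 12): (paths (0, 0) → (1, 12)) × (paths (1, 12) → (15, 13)) = C(13, 1) · C(15, 14) = 13 · 15 = 195. Avoidance count = 37442160 − 195 = 37441965.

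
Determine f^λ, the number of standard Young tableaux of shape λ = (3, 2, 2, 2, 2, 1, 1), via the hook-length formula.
# SYT of shape (3, 2, 2, 2, 2, 1, 1) = 2860

Hook-length formula: f^λ = n! / Π hook(c), product over all cells c of the Young diagram. For λ = (3, 2, 2, 2, 2, 1, 1), n = 13 boxes. Hook lengths by row (left-to-right, top-to-bottom): [9, 6, 1]; [7, 4]; [6, 3]; [5, 2]; [4, 1]; [2]; [1]. Product of hooks = 2177280. So f^λ = 13! / 2177280 = 6227020800 / 2177280 = 2860.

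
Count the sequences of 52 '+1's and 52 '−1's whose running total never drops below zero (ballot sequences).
C_52 = 29869166945772625950142417512

These ballot sequences are counted by the Catalan number C_n = (1/(n + 1)) · C(2n, n). For n = 52: C_52 = (1/53) · C(104, 52) = 1583065848125949175357548128136/53 = 29869166945772625950142417512.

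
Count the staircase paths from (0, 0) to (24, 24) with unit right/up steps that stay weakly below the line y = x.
C_24 = 1289904147324

These NE paths below the diagonal are counted by the Catalan number C_n = (1/(n + 1)) · C(2n, n). For n = 24: C_24 = (1/25) · C(48, 24) = 32247603683100/25 = 1289904147324.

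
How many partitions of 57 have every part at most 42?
p(57, parts ≤ 42) = 613646

Use the recurrence p(n, m) = p(n, m−1) + p(n−m, m): either the largest part is < m (count p(n, m−1)) or the largest part is exactly m (remove one copy of m, count p(n−m, m)). With p(0, ·) = 1 this gives p(57, parts ≤ 42) = 613646. (By conjugating Young diagrams, this also counts partitions of 57 into at most 42 parts.)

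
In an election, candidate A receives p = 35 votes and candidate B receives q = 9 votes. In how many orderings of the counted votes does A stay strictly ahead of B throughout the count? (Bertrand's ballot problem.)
Strict-lead orderings = 418913482

Total orderings of the 44 votes with 35 for A: C(44, 35) = 708930508. By the Bertrand ballot formula (Cycle Lemma / reflection principle), the number of orderings in which A is strictly ahead of B throughout is (p − q)/(p + q) · C(p + q, p) = (35 − 9)/(35 + 9) · 708930508 = 418913482.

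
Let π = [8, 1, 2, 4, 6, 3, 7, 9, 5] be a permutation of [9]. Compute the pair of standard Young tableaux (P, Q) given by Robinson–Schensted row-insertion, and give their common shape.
P = [1, 2, 3, 5, 7, 9] / [4, 6] / [8];  Q = [1, 3, 4, 5, 7, 8] / [2, 9] / [6];  common shape = (6, 2, 1)

Row-insert the values π_1, π_2, … into P one at a time, bumping the leftmost entry strictly greater than the inserted value down to the next row. The recording tableau Q records, in position (i, j), the step at which that cell was added to P.
  Insert 8 (step 1): P = [8];  Q = [1]
  Insert 1 (step 2): P = [1] / [8];  Q = [1] / [2]
  Insert 2 (step 3): P = [1, 2] / [8];  Q = [1, 3] / [2]
  Insert 4 (step 4): P = [1, 2, 4] / [8];  Q = [1, 3, 4] / [2]
  Insert 6 (step 5): P = [1, 2, 4, 6] / [8];  Q = [1, 3, 4, 5] / [2]
  Insert 3 (step 6): P = [1, 2, 3, 6] / [4] / [8];  Q = [1, 3, 4, 5] / [2] / [6]
  Insert 7 (step 7): P = [1, 2, 3, 6, 7] / [4] / [8];  Q = [1, 3, 4, 5, 7] / [2] / [6]
  Insert 9 (step 8): P = [1, 2, 3, 6, 7, 9] / [4] / [8];  Q = [1, 3, 4, 5, 7, 8] / [2] / [6]
  Insert 5 (step 9): P = [1, 2, 3, 5, 7, 9] / [4, 6] / [8];  Q = [1, 3, 4, 5, 7, 8] / [2, 9] / [6]
Final shape: (6, 2, 1).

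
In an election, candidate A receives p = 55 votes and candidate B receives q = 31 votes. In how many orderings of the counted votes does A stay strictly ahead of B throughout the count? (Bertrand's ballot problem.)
Strict-lead orderings = 64760718689823237467904

Total orderings of the 86 votes with 55 for A: C(86, 55) = 232059241971866600926656. By the Bertrand ballot formula (Cycle Lemma / reflection principle), the number of orderings in which A is strictly ahead of B throughout is (p − q)/(p + q) · C(p + q, p) = (55 − 31)/(55 + 31) · 232059241971866600926656 = 64760718689823237467904.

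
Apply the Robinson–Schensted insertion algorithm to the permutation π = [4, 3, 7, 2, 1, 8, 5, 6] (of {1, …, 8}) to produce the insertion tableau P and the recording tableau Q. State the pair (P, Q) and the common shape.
P = [1, 5, 6] / [2, 7, 8] / [3] / [4];  Q = [1, 3, 6] / [2, 7, 8] / [4] / [5];  common shape = (3, 3, 1, 1)

Row-insert the values π_1, π_2, … into P one at a time, bumping the leftmost entry strictly greater than the inserted value down to the next row. The recording tableau Q records, in position (i, j), the step at which that cell was added to P.
  Insert 4 (step 1): P = [4];  Q = [1]
  Insert 3 (step 2): P = [3] / [4];  Q = [1] / [2]
  Insert 7 (step 3): P = [3, 7] / [4];  Q = [1, 3] / [2]
  Insert 2 (step 4): P = [2, 7] / [3] / [4];  Q = [1, 3] / [2] / [4]
  Insert 1 (step 5): P = [1, 7] / [2] / [3] / [4];  Q = [1, 3] / [2] / [4] / [5]
  Insert 8 (step 6): P = [1, 7, 8] / [2] / [3] / [4];  Q = [1, 3, 6] / [2] / [4] / [5]
  Insert 5 (step 7): P = [1, 5, 8] / [2, 7] / [3] / [4];  Q = [1, 3, 6] / [2, 7] / [4] / [5]
  Insert 6 (step 8): P = [1, 5, 6] / [2, 7, 8] / [3] / [4];  Q = [1, 3, 6] / [2, 7, 8] / [4] / [5]
Final shape: (3, 3, 1, 1).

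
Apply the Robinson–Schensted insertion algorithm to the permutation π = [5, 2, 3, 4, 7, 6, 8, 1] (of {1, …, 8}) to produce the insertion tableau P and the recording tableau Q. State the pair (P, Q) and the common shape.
P = [1, 3, 4, 6, 8] / [2, 7] / [5];  Q = [1, 3, 4, 5, 7] / [2, 6] / [8];  common shape = (5, 2, 1)

Row-insert the values π_1, π_2, … into P one at a time, bumping the leftmost entry strictly greater than the inserted value down to the next row. The recording tableau Q records, in position (i, j), the step at which that cell was added to P.
  Insert 5 (step 1): P = [5];  Q = [1]
  Insert 2 (step 2): P = [2] / [5];  Q = [1] / [2]
  Insert 3 (step 3): P = [2, 3] / [5];  Q = [1, 3] / [2]
  Insert 4 (step 4): P = [2, 3, 4] / [5];  Q = [1, 3, 4] / [2]
  Insert 7 (step 5): P = [2, 3, 4, 7] / [5];  Q = [1, 3, 4, 5] / [2]
  Insert 6 (step 6): P = [2, 3, 4, 6] / [5, 7];  Q = [1, 3, 4, 5] / [2, 6]
  Insert 8 (step 7): P = [2, 3, 4, 6, 8] / [5, 7];  Q = [1, 3, 4, 5, 7] / [2, 6]
  Insert 1 (step 8): P = [1, 3, 4, 6, 8] / [2, 7] / [5];  Q = [1, 3, 4, 5, 7] / [2, 6] / [8]
Final shape: (5, 2, 1).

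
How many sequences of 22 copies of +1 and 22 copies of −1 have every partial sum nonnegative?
C_22 = 91482563640

These ballot sequences are counted by the Catalan number C_n = (1/(n + 1)) · C(2n, n). For n = 22: C_22 = (1/23) · C(44, 22) = 2104098963720/23 = 91482563640.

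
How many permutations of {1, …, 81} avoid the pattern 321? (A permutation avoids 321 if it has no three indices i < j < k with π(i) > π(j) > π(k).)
C_81 = 4462290049988320482463241297506133183499654740

These 321-avoiding permutations are counted by the Catalan number C_n = (1/(n + 1)) · C(2n, n). For n = 81: C_81 = (1/82) · C(162, 81) = 365907784099042279561985786395502921046971688680/82 = 4462290049988320482463241297506133183499654740.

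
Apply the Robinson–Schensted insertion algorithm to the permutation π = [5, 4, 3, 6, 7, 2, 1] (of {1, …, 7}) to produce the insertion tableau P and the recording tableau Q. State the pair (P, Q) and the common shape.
P = [1, 6, 7] / [2] / [3] / [4] / [5];  Q = [1, 4, 5] / [2] / [3] / [6] / [7];  common shape = (3, 1, 1, 1, 1)

Row-insert the values π_1, π_2, … into P one at a time, bumping the leftmost entry strictly greater than the inserted value down to the next row. The recording tableau Q records, in position (i, j), the step at which that cell was added to P.
  Insert 5 (step 1): P = [5];  Q = [1]
  Insert 4 (step 2): P = [4] / [5];  Q = [1] / [2]
  Insert 3 (step 3): P = [3] / [4] / [5];  Q = [1] / [2] / [3]
  Insert 6 (step 4): P = [3, 6] / [4] / [5];  Q = [1, 4] / [2] / [3]
  Insert 7 (step 5): P = [3, 6, 7] / [4] / [5];  Q = [1, 4, 5] / [2] / [3]
  Insert 2 (step 6): P = [2, 6, 7] / [3] / [4] / [5];  Q = [1, 4, 5] / [2] / [3] / [6]
  Insert 1 (step 7): P = [1, 6, 7] / [2] / [3] / [4] / [5];  Q = [1, 4, 5] / [2] / [3] / [6] / [7]
Final shape: (3, 1, 1, 1, 1).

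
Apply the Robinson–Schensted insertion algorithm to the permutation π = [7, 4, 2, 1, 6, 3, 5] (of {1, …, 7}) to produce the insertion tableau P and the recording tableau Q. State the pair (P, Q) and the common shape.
P = [1, 3, 5] / [2, 6] / [4] / [7];  Q = [1, 5, 7] / [2, 6] / [3] / [4];  common shape = (3, 2, 1, 1)

Row-insert the values π_1, π_2, … into P one at a time, bumping the leftmost entry strictly greater than the inserted value down to the next row. The recording tableau Q records, in position (i, j), the step at which that cell was added to P.
  Insert 7 (step 1): P = [7];  Q = [1]
  Insert 4 (step 2): P = [4] / [7];  Q = [1] / [2]
  Insert 2 (step 3): P = [2] / [4] / [7];  Q = [1] / [2] / [3]
  Insert 1 (step 4): P = [1] / [2] / [4] / [7];  Q = [1] / [2] / [3] / [4]
  Insert 6 (step 5): P = [1, 6] / [2] / [4] / [7];  Q = [1, 5] / [2] / [3] / [4]
  Insert 3 (step 6): P = [1, 3] / [2, 6] / [4] / [7];  Q = [1, 5] / [2, 6] / [3] / [4]
  Insert 5 (step 7): P = [1, 3, 5] / [2, 6] / [4] / [7];  Q = [1, 5, 7] / [2, 6] / [3] / [4]
Final shape: (3, 2, 1, 1).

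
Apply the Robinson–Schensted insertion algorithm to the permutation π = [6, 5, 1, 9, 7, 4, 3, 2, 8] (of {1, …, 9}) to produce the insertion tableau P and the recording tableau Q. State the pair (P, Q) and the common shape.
P = [1, 2, 8] / [3, 7] / [4, 9] / [5] / [6];  Q = [1, 4, 9] / [2, 5] / [3, 6] / [7] / [8];  common shape = (3, 2, 2, 1, 1)

Row-insert the values π_1, π_2, … into P one at a time, bumping the leftmost entry strictly greater than the inserted value down to the next row. The recording tableau Q records, in position (i, j), the step at which that cell was added to P.
  Insert 6 (step 1): P = [6];  Q = [1]
  Insert 5 (step 2): P = [5] / [6];  Q = [1] / [2]
  Insert 1 (step 3): P = [1] / [5] / [6];  Q = [1] / [2] / [3]
  Insert 9 (step 4): P = [1, 9] / [5] / [6];  Q = [1, 4] / [2] / [3]
  Insert 7 (step 5): P = [1, 7] / [5, 9] / [6];  Q = [1, 4] / [2, 5] / [3]
  Insert 4 (step 6): P = [1, 4] / [5, 7] / [6, 9];  Q = [1, 4] / [2, 5] / [3, 6]
  Insert 3 (step 7): P = [1, 3] / [4, 7] / [5, 9] / [6];  Q = [1, 4] / [2, 5] / [3, 6] / [7]
  Insert 2 (step 8): P = [1, 2] / [3, 7] / [4, 9] / [5] / [6];  Q = [1, 4] / [2, 5] / [3, 6] / [7] / [8]
  Insert 8 (step 9): P = [1, 2, 8] / [3, 7] / [4, 9] / [5] / [6];  Q = [1, 4, 9] / [2, 5] / [3, 6] / [7] / [8]
Final shape: (3, 2, 2, 1, 1).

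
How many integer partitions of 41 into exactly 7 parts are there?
p(41, 7 parts) = 3120

Partitions of n into exactly k parts are in bijection with partitions of n − k into at most k parts (subtract 1 from each part). So p(41, exactly 7) = p(34, parts ≤ 7). Computing via the recurrence p(m, j) = p(m, j−1) + p(m−j, j) gives 3120.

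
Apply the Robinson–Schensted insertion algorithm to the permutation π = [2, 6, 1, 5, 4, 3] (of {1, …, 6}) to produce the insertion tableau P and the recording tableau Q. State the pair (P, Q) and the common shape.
P = [1, 3] / [2, 4] / [5] / [6];  Q = [1, 2] / [3, 4] / [5] / [6];  common shape = (2, 2, 1, 1)

Row-insert the values π_1, π_2, … into P one at a time, bumping the leftmost entry strictly greater than the inserted value down to the next row. The recording tableau Q records, in position (i, j), the step at which that cell was added to P.
  Insert 2 (step 1): P = [2];  Q = [1]
  Insert 6 (step 2): P = [2, 6];  Q = [1, 2]
  Insert 1 (step 3): P = [1, 6] / [2];  Q = [1, 2] / [3]
  Insert 5 (step 4): P = [1, 5] / [2, 6];  Q = [1, 2] / [3, 4]
  Insert 4 (step 5): P = [1, 4] / [2, 5] / [6];  Q = [1, 2] / [3, 4] / [5]
  Insert 3 (step 6): P = [1, 3] / [2, 4] / [5] / [6];  Q = [1, 2] / [3, 4] / [5] / [6]
Final shape: (2, 2, 1, 1).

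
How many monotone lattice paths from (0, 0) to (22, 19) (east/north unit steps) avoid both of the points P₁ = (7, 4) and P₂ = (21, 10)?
Number of paths = 193158274950

Inclusion–exclusion. Total paths: C(41, 22) = 244662670200. Through P₁: C(11, 7)·C(30, 15) = 51188781600. Through P₂: C(31, 21)·C(10, 1) = 443521650. Since P₁ is strictly southwest of P₂, a monotone path through both must visit P₁ then P₂; paths through both = C(11, 7)·C(20, 14)·C(10, 1) = 127908000. Avoid both = 244662670200 − 51188781600 − 443521650 + 127908000 = 193158274950.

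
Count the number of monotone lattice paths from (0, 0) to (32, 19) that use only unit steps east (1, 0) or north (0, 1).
Number of paths = 48459472266975

A monotone lattice path from (0, 0) to (32, 19) consists of 32 east steps and 19 north steps in some order, so it is determined by which 32 of the 51 steps are east. The count is C(51, 32) = 48459472266975.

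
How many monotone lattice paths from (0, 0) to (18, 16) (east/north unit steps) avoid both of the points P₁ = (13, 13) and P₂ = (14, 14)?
Number of paths = 1331796830

Inclusion–exclusion. Total paths: C(34, 18) = 2203961430. Through P₁: C(26, 13)·C(8, 5) = 582433600. Through P₂: C(28, 14)·C(6, 4) = 601749000. Since P₁ is strictly southwest of P₂, a monotone path through both must visit P₁ then P₂; paths through both = C(26, 13)·C(2, 1)·C(6, 4) = 312018000. Avoid both = 2203961430 − 582433600 − 601749000 + 312018000 = 1331796830.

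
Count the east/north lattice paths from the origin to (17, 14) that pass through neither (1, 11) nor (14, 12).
Number of paths = 168595577

Inclusion–exclusion. Total paths: C(31, 17) = 265182525. Through P₁: C(12, 1)·C(19, 16) = 11628. Through P₂: C(26, 14)·C(5, 3) = 96577000. Since P₁ is strictly southwest of P₂, a monotone path through both must visit P₁ then P₂; paths through both = C(12, 1)·C(14, 13)·C(5, 3) = 1680. Avoid both = 265182525 − 11628 − 96577000 + 1680 = 168595577.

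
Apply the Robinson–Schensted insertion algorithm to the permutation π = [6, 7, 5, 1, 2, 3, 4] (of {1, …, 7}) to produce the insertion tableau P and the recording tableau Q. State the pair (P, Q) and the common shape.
P = [1, 2, 3, 4] / [5, 7] / [6];  Q = [1, 2, 6, 7] / [3, 5] / [4];  common shape = (4, 2, 1)

Row-insert the values π_1, π_2, … into P one at a time, bumping the leftmost entry strictly greater than the inserted value down to the next row. The recording tableau Q records, in position (i, j), the step at which that cell was added to P.
  Insert 6 (step 1): P = [6];  Q = [1]
  Insert 7 (step 2): P = [6, 7];  Q = [1, 2]
  Insert 5 (step 3): P = [5, 7] / [6];  Q = [1, 2] / [3]
  Insert 1 (step 4): P = [1, 7] / [5] / [6];  Q = [1, 2] / [3] / [4]
  Insert 2 (step 5): P = [1, 2] / [5, 7] / [6];  Q = [1, 2] / [3, 5] / [4]
  Insert 3 (step 6): P = [1, 2, 3] / [5, 7] / [6];  Q = [1, 2, 6] / [3, 5] / [4]
  Insert 4 (step 7): P = [1, 2, 3, 4] / [5, 7] / [6];  Q = [1, 2, 6, 7] / [3, 5] / [4]
Final shape: (4, 2, 1).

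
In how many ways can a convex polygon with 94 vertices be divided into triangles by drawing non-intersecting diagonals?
C_92 = 15487357822491889407128326963778343232013931127835600

These polygon triangulations are counted by the Catalan number C_n = (1/(n + 1)) · C(2n, n). For n = 92: C_92 = (1/93) · C(184, 92) = 1440324277491745714862934407631385920577295594888710800/93 = 15487357822491889407128326963778343232013931127835600.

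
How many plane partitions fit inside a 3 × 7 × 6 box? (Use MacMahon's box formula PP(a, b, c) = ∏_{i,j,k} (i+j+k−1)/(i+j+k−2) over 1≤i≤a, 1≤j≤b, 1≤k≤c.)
PP(3, 7, 6) = 131589315

Evaluate the triple product over i = 1..3, j = 1..7, k = 1..6. The factors are (2/1) · (3/2) · (4/3) · (5/4) · (6/5) · (7/6) · (3/2) · (4/3) · … (126 factors total). The numerators and denominators telescope so the product is an integer; carrying out the multiplication exactly gives PP(3, 7, 6) = 131589315.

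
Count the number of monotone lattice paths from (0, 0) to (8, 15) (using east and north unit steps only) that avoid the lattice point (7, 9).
Number of paths = 410234

Total paths from (0, 0) to (8, 15): C(23, 8) = 490314. Paths through (7, 9): (paths (0, 0) → (7, 9)) × (paths (7, 9) → (8, 15)) = C(16, 7) · C(7, 1) = 11440 · 7 = 80080. Avoidance count = 490314 − 80080 = 410234.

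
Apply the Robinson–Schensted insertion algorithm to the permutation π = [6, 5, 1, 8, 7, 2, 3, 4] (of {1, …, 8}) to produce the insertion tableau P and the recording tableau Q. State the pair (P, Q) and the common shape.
P = [1, 2, 3, 4] / [5, 7] / [6, 8];  Q = [1, 4, 7, 8] / [2, 5] / [3, 6];  common shape = (4, 2, 2)

Row-insert the values π_1, π_2, … into P one at a time, bumping the leftmost entry strictly greater than the inserted value down to the next row. The recording tableau Q records, in position (i, j), the step at which that cell was added to P.
  Insert 6 (step 1): P = [6];  Q = [1]
  Insert 5 (step 2): P = [5] / [6];  Q = [1] / [2]
  Insert 1 (step 3): P = [1] / [5] / [6];  Q = [1] / [2] / [3]
  Insert 8 (step 4): P = [1, 8] / [5] / [6];  Q = [1, 4] / [2] / [3]
  Insert 7 (step 5): P = [1, 7] / [5, 8] / [6];  Q = [1, 4] / [2, 5] / [3]
  Insert 2 (step 6): P = [1, 2] / [5, 7] / [6, 8];  Q = [1, 4] / [2, 5] / [3, 6]
  Insert 3 (step 7): P = [1, 2, 3] / [5, 7] / [6, 8];  Q = [1, 4, 7] / [2, 5] / [3, 6]
  Insert 4 (step 8): P = [1, 2, 3, 4] / [5, 7] / [6, 8];  Q = [1, 4, 7, 8] / [2, 5] / [3, 6]
Final shape: (4, 2, 2).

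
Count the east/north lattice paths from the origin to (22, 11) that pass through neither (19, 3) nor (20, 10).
Number of paths = 103184535

Inclusion–exclusion. Total paths: C(33, 22) = 193536720. Through P₁: C(22, 19)·C(11, 3) = 254100. Through P₂: C(30, 20)·C(3, 2) = 90135045. Since P₁ is strictly southwest of P₂, a monotone path through both must visit P₁ then P₂; paths through both = C(22, 19)·C(8, 1)·C(3, 2) = 36960. Avoid both = 193536720 − 254100 − 90135045 + 36960 = 103184535.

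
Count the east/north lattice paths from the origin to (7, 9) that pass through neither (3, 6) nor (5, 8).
Number of paths = 6151

Inclusion–exclusion. Total paths: C(16, 7) = 11440. Through P₁: C(9, 3)·C(7, 4) = 2940. Through P₂: C(13, 5)·C(3, 2) = 3861. Since P₁ is strictly southwest of P₂, a monotone path through both must visit P₁ then P₂; paths through both = C(9, 3)·C(4, 2)·C(3, 2) = 1512. Avoid both = 11440 − 2940 − 3861 + 1512 = 6151.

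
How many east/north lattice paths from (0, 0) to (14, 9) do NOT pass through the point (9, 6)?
Number of paths = 536910

Total paths from (0, 0) to (14, 9): C(23, 14) = 817190. Paths through (9, 6): (paths (0, 0) → (9, 6)) × (paths (9, 6) → (14, 9)) = C(15, 9) · C(8, 5) = 5005 · 56 = 280280. Avoidance count = 817190 − 280280 = 536910.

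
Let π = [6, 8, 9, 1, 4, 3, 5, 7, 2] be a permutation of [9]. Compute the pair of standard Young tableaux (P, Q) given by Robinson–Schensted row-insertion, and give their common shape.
P = [1, 2, 5, 7] / [3, 8, 9] / [4] / [6];  Q = [1, 2, 3, 8] / [4, 5, 7] / [6] / [9];  common shape = (4, 3, 1, 1)

Row-insert the values π_1, π_2, … into P one at a time, bumping the leftmost entry strictly greater than the inserted value down to the next row. The recording tableau Q records, in position (i, j), the step at which that cell was added to P.
  Insert 6 (step 1): P = [6];  Q = [1]
  Insert 8 (step 2): P = [6, 8];  Q = [1, 2]
  Insert 9 (step 3): P = [6, 8, 9];  Q = [1, 2, 3]
  Insert 1 (step 4): P = [1, 8, 9] / [6];  Q = [1, 2, 3] / [4]
  Insert 4 (step 5): P = [1, 4, 9] / [6, 8];  Q = [1, 2, 3] / [4, 5]
  Insert 3 (step 6): P = [1, 3, 9] / [4, 8] / [6];  Q = [1, 2, 3] / [4, 5] / [6]
  Insert 5 (step 7): P = [1, 3, 5] / [4, 8, 9] / [6];  Q = [1, 2, 3] / [4, 5, 7] / [6]
  Insert 7 (step 8): P = [1, 3, 5, 7] / [4, 8, 9] / [6];  Q = [1, 2, 3, 8] / [4, 5, 7] / [6]
  Insert 2 (step 9): P = [1, 2, 5, 7] / [3, 8, 9] / [4] / [6];  Q = [1, 2, 3, 8] / [4, 5, 7] / [6] / [9]
Final shape: (4, 3, 1, 1).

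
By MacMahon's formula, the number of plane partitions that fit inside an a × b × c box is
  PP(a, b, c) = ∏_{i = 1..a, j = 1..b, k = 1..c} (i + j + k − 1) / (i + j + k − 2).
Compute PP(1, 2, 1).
PP(1, 2, 1) = 3

Evaluate the triple product over i = 1..1, j = 1..2, k = 1..1. The factors are (2/1) · (3/2). The numerators and denominators telescope so the product is an integer; carrying out the multiplication exactly gives PP(1, 2, 1) = 3.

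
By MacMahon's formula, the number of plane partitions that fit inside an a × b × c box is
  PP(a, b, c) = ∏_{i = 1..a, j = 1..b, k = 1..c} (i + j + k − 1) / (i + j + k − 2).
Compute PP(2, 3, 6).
PP(2, 3, 6) = 2520

Evaluate the triple product over i = 1..2, j = 1..3, k = 1..6. The factors are (2/1) · (3/2) · (4/3) · (5/4) · (6/5) · (7/6) · (3/2) · (4/3) · … (36 factors total). The numerators and denominators telescope so the product is an integer; carrying out the multiplication exactly gives PP(2, 3, 6) = 2520.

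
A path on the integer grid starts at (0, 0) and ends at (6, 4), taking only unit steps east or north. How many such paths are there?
Number of paths = 210

A monotone lattice path from (0, 0) to (6, 4) consists of 6 east steps and 4 north steps in some order, so it is determined by which 6 of the 10 steps are east. The count is C(10, 6) = 210.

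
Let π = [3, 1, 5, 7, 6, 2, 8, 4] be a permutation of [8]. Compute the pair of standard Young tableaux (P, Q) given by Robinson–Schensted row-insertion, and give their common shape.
P = [1, 2, 4, 8] / [3, 5, 6] / [7];  Q = [1, 3, 4, 7] / [2, 5, 8] / [6];  common shape = (4, 3, 1)

Row-insert the values π_1, π_2, … into P one at a time, bumping the leftmost entry strictly greater than the inserted value down to the next row. The recording tableau Q records, in position (i, j), the step at which that cell was added to P.
  Insert 3 (step 1): P = [3];  Q = [1]
  Insert 1 (step 2): P = [1] / [3];  Q = [1] / [2]
  Insert 5 (step 3): P = [1, 5] / [3];  Q = [1, 3] / [2]
  Insert 7 (step 4): P = [1, 5, 7] / [3];  Q = [1, 3, 4] / [2]
  Insert 6 (step 5): P = [1, 5, 6] / [3, 7];  Q = [1, 3, 4] / [2, 5]
  Insert 2 (step 6): P = [1, 2, 6] / [3, 5] / [7];  Q = [1, 3, 4] / [2, 5] / [6]
  Insert 8 (step 7): P = [1, 2, 6, 8] / [3, 5] / [7];  Q = [1, 3, 4, 7] / [2, 5] / [6]
  Insert 4 (step 8): P = [1, 2, 4, 8] / [3, 5, 6] / [7];  Q = [1, 3, 4, 7] / [2, 5, 8] / [6]
Final shape: (4, 3, 1).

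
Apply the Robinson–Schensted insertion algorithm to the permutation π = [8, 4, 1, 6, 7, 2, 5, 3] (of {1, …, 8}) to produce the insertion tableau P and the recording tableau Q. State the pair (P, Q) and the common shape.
P = [1, 2, 3] / [4, 5, 7] / [6] / [8];  Q = [1, 4, 5] / [2, 6, 7] / [3] / [8];  common shape = (3, 3, 1, 1)

Row-insert the values π_1, π_2, … into P one at a time, bumping the leftmost entry strictly greater than the inserted value down to the next row. The recording tableau Q records, in position (i, j), the step at which that cell was added to P.
  Insert 8 (step 1): P = [8];  Q = [1]
  Insert 4 (step 2): P = [4] / [8];  Q = [1] / [2]
  Insert 1 (step 3): P = [1] / [4] / [8];  Q = [1] / [2] / [3]
  Insert 6 (step 4): P = [1, 6] / [4] / [8];  Q = [1, 4] / [2] / [3]
  Insert 7 (step 5): P = [1, 6, 7] / [4] / [8];  Q = [1, 4, 5] / [2] / [3]
  Insert 2 (step 6): P = [1, 2, 7] / [4, 6] / [8];  Q = [1, 4, 5] / [2, 6] / [3]
  Insert 5 (step 7): P = [1, 2, 5] / [4, 6, 7] / [8];  Q = [1, 4, 5] / [2, 6, 7] / [3]
  Insert 3 (step 8): P = [1, 2, 3] / [4, 5, 7] / [6] / [8];  Q = [1, 4, 5] / [2, 6, 7] / [3] / [8]
Final shape: (3, 3, 1, 1).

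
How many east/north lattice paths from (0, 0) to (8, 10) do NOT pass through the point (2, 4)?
Number of paths = 29898

Total paths from (0, 0) to (8, 10): C(18, 8) = 43758. Paths through (2, 4): (paths (0, 0) → (2, 4)) × (paths (2, 4) → (8, 10)) = C(6, 2) · C(12, 6) = 15 · 924 = 13860. Avoidance count = 43758 − 13860 = 29898.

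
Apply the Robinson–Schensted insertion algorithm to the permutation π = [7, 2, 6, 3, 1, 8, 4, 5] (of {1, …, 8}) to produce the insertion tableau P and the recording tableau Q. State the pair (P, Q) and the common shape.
P = [1, 3, 4, 5] / [2, 8] / [6] / [7];  Q = [1, 3, 6, 8] / [2, 7] / [4] / [5];  common shape = (4, 2, 1, 1)

Row-insert the values π_1, π_2, … into P one at a time, bumping the leftmost entry strictly greater than the inserted value down to the next row. The recording tableau Q records, in position (i, j), the step at which that cell was added to P.
  Insert 7 (step 1): P = [7];  Q = [1]
  Insert 2 (step 2): P = [2] / [7];  Q = [1] / [2]
  Insert 6 (step 3): P = [2, 6] / [7];  Q = [1, 3] / [2]
  Insert 3 (step 4): P = [2, 3] / [6] / [7];  Q = [1, 3] / [2] / [4]
  Insert 1 (step 5): P = [1, 3] / [2] / [6] / [7];  Q = [1, 3] / [2] / [4] / [5]
  Insert 8 (step 6): P = [1, 3, 8] / [2] / [6] / [7];  Q = [1, 3, 6] / [2] / [4] / [5]
  Insert 4 (step 7): P = [1, 3, 4] / [2, 8] / [6] / [7];  Q = [1, 3, 6] / [2, 7] / [4] / [5]
  Insert 5 (step 8): P = [1, 3, 4, 5] / [2, 8] / [6] / [7];  Q = [1, 3, 6, 8] / [2, 7] / [4] / [5]
Final shape: (4, 2, 1, 1).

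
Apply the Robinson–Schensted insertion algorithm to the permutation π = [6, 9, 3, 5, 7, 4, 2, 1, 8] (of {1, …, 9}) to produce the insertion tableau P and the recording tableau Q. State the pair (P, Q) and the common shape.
P = [1, 4, 7, 8] / [2, 9] / [3] / [5] / [6];  Q = [1, 2, 5, 9] / [3, 4] / [6] / [7] / [8];  common shape = (4, 2, 1, 1, 1)

Row-insert the values π_1, π_2, … into P one at a time, bumping the leftmost entry strictly greater than the inserted value down to the next row. The recording tableau Q records, in position (i, j), the step at which that cell was added to P.
  Insert 6 (step 1): P = [6];  Q = [1]
  Insert 9 (step 2): P = [6, 9];  Q = [1, 2]
  Insert 3 (step 3): P = [3, 9] / [6];  Q = [1, 2] / [3]
  Insert 5 (step 4): P = [3, 5] / [6, 9];  Q = [1, 2] / [3, 4]
  Insert 7 (step 5): P = [3, 5, 7] / [6, 9];  Q = [1, 2, 5] / [3, 4]
  Insert 4 (step 6): P = [3, 4, 7] / [5, 9] / [6];  Q = [1, 2, 5] / [3, 4] / [6]
  Insert 2 (step 7): P = [2, 4, 7] / [3, 9] / [5] / [6];  Q = [1, 2, 5] / [3, 4] / [6] / [7]
  Insert 1 (step 8): P = [1, 4, 7] / [2, 9] / [3] / [5] / [6];  Q = [1, 2, 5] / [3, 4] / [6] / [7] / [8]
  Insert 8 (step 9): P = [1, 4, 7, 8] / [2, 9] / [3] / [5] / [6];  Q = [1, 2, 5, 9] / [3, 4] / [6] / [7] / [8]
Final shape: (4, 2, 1, 1, 1).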